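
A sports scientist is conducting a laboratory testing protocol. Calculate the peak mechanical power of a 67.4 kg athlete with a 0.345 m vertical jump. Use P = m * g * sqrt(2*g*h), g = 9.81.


First, sqrt(2gh) = sqrt(2 * 9.81 * 0.345)
= sqrt(6.7689) = 2.601711 m/s
Power = 67.4 * 9.81 * 2.601711 = 1720.24 W

1720.24 W


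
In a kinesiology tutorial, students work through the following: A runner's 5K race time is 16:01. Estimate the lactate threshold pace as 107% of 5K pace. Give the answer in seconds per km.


Total race time = 16*60 + 1 = 961 seconds
5K pace = 961 / 5 = 192.2 sec/km
LT pace = 192.2 * 1.07 = 205.65 sec/km

205.65 s/km


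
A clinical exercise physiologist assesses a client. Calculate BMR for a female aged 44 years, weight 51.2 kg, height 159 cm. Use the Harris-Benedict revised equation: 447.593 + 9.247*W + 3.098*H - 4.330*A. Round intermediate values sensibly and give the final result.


Substituting values:
W term = 9.247 * 51.2 = 473.4464
H term = 3.098 * 159 = 492.582
A term = 4.330 * 44 = 190.52
BMR = 1223.1 kcal/day

1223.1 kcal/day


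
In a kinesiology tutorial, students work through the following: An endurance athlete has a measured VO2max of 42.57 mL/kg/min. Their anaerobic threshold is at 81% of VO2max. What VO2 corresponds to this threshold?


Anaerobic threshold VO2 = VO2max * 81%
= 42.57 * 0.81
= 34.48 mL/kg/min

34.48 mL/kg/min


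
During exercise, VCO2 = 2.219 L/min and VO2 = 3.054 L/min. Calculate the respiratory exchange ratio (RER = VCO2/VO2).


RER = VCO2 / VO2
= 2.219 / 3.054
= 0.7266

0.7266


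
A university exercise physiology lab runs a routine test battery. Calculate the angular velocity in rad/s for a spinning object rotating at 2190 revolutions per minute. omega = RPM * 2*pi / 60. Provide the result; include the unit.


omega = RPM * 2*pi / 60
= 2190 * 6.28318531 / 60
= 229.336 rad/s

229.336 rad/s


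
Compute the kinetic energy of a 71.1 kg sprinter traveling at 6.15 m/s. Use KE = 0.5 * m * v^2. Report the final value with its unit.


Velocity squared = 37.8225
KE = 0.5 * 71.1 * 37.8225 = 1344.59 J

1344.59 J


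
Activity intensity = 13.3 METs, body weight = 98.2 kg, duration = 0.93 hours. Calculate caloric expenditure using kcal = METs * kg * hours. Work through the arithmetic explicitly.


kcal = 13.3 * 98.2 * 0.93
= 1306.06 * 0.93
= 1214.64 kcal

1214.64 kcal


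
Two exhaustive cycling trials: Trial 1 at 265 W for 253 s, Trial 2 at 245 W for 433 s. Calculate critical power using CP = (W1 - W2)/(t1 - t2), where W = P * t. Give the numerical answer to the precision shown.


W1 = 265 * 253 = 67045 J
W2 = 245 * 433 = 106085 J
CP = (67045 - 106085) / (253 - 433)
= -39040 / -180
= 216.89 W

216.89 W


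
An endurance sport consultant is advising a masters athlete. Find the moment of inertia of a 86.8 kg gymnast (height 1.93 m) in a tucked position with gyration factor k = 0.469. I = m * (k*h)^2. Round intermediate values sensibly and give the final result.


Radius of gyration = 0.469 * 1.93 = 0.90517 m
I = 86.8 * 0.90517^2
= 86.8 * 0.819333
= 71.118 kg*m^2

71.118 kg*m^2


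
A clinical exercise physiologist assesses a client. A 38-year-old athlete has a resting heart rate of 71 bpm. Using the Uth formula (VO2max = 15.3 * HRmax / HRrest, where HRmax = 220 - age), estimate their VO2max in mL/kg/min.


HRmax = 220 - 38 = 182 bpm
Ratio = HRmax / HRrest = 182 / 71 = 2.5634
VO2max = 15.3 * 2.5634 = 39.22 mL/kg/min

39.22 mL/kg/min


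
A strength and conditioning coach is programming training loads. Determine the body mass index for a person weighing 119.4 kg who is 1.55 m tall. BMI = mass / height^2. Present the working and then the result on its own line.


BMI = mass / height^2
= 119.4 / 1.55^2
= 119.4 / 2.4025
= 49.7 kg/m^2

49.7 kg/m^2


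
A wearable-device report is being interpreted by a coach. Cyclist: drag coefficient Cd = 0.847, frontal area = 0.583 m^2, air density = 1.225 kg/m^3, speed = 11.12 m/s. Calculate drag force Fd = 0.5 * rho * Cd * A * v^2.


v^2 = 11.12^2 = 123.6544
Fd = 0.5 * 1.225 * 0.847 * 0.583 * 123.6544
= 37.4 N

37.4 N


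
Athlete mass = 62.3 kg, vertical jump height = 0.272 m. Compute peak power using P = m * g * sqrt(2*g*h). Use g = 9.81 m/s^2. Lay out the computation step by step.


sqrt(2 * 9.81 * 0.272) = sqrt(5.33664) = 2.310117 m/s
P = 62.3 * 9.81 * 2.310117
= 1411.86 W

1411.86 W


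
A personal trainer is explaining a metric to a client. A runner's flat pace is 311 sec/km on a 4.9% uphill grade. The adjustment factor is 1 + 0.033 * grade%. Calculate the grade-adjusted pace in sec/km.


Factor = 1 + 0.033 * 4.9 = 1.1617
Adjusted pace = 311 * 1.1617
= 361.29 sec/km

361.29 s/km


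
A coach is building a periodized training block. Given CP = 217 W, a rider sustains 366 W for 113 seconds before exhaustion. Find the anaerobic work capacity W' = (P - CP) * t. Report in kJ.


Excess power = 366 - 217 = 149 W
Work above CP = 149 * 113 = 16837 J
W' = 16.837 kJ

16.837 kJ


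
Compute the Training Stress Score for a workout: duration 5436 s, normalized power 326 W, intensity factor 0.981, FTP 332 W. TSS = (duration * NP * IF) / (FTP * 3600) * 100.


Product = 5436 * 326 * 0.981 = 1738465.416
Base = 332 * 3600 = 1195200
TSS = 1738465.416 / 1195200 * 100 = 145.45

145.45 TSS


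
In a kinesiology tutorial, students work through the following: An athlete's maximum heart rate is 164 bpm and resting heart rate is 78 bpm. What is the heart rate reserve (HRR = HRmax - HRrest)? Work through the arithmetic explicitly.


HRR = HRmax - HRrest
= 164 - 78
= 86 bpm

86 bpm


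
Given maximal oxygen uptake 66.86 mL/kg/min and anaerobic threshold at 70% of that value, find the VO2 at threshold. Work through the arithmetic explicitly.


Percentage as decimal = 0.7
VO2 at AT = 66.86 * 0.7 = 46.8 mL/kg/min

46.8 mL/kg/min


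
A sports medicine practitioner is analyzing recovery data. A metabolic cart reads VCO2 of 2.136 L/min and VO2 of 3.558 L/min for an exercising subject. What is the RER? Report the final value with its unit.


RER = VCO2 / VO2 = 2.136 / 3.558 = 0.6003

0.6003


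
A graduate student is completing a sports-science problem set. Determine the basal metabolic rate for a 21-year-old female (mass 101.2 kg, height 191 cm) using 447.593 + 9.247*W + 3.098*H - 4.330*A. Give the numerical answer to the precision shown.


BMR = 447.593 + 9.247*101.2 + 3.098*191 - 4.330*21
= 1884.18 kcal/day

1884.18 kcal/day


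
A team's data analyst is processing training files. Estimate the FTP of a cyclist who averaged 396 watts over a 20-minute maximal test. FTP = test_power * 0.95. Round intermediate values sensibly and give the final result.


FTP = 396 * 0.95 = 376.2 W

376.2 W


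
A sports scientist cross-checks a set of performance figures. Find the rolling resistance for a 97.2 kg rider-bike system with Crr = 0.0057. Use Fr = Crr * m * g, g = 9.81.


m * g = 97.2 * 9.81 = 953.532 N
Fr = 0.0057 * 953.532 = 5.435 N

5.435 N


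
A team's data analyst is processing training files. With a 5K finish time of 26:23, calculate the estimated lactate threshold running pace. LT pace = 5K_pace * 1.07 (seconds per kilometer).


Race duration = 1583 s for 5 km
Average pace = 1583 / 5 = 316.6 s/km
LT pace = 316.6 * 1.07
= 338.76 s/km

338.76 s/km


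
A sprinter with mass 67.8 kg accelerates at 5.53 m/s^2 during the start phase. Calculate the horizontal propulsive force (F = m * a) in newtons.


F = m * a
= 67.8 * 5.53
= 374.93 N

374.93 N


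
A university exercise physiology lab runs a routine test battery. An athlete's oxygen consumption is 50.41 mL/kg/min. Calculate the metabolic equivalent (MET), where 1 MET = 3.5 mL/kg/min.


MET = VO2 / 3.5
= 50.41 / 3.5
= 14.4 METs

14.4 METs


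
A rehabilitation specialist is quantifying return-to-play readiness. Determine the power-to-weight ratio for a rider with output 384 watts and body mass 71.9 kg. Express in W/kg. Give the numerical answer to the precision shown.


P/W = 384 / 71.9 = 5.341 W/kg

5.341 W/kg


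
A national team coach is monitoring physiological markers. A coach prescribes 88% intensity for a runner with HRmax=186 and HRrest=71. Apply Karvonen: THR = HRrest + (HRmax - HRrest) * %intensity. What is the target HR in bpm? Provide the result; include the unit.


Heart rate reserve = 186 - 71 = 115
Intensity fraction = 88 / 100 = 0.88
THR = 71 + 115 * 0.88 = 172.2 bpm

172.2 bpm


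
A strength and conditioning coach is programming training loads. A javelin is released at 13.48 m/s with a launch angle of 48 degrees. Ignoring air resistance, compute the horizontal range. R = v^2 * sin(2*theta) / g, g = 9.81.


Launch speed squared = 181.7104
sin(2 * 48 deg) = 0.994522
Range = 181.7104 * 0.994522 / 9.81
= 18.422 m

18.422 m


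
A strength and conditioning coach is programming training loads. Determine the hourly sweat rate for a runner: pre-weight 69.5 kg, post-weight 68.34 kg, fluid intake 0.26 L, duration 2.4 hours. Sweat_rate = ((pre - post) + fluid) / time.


Mass lost = 69.5 - 68.34 = 1.16 kg
Add fluid consumed: 1.16 + 0.26 = 1.42 L total sweat
Sweat rate = 1.42 / 2.4 = 0.592 L/h

0.592 L/h


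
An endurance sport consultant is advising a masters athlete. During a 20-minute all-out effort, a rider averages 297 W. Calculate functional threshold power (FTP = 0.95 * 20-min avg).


FTP = 0.95 * 297
= 282.15 W

282.15 W


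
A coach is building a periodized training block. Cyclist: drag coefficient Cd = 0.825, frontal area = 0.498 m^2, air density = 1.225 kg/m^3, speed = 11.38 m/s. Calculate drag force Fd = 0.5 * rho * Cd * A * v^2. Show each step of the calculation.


v^2 = 11.38^2 = 129.5044
Fd = 0.5 * 1.225 * 0.825 * 0.498 * 129.5044
= 32.589 N

32.589 N


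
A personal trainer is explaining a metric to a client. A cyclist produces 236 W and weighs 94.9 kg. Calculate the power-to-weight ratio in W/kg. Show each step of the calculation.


P/W = power / mass
= 236 / 94.9
= 2.487 W/kg

2.487 W/kg


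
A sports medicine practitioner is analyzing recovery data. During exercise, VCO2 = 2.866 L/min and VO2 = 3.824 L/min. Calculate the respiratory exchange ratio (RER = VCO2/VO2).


RER = VCO2 / VO2
= 2.866 / 3.824
= 0.7495

0.7495


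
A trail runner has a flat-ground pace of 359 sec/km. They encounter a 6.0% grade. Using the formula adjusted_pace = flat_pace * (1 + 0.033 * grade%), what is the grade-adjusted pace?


Grade factor = 1 + 0.033 * 6.0 = 1.198
Adjusted = 359 * 1.198 = 430.08 sec/km

430.08 s/km


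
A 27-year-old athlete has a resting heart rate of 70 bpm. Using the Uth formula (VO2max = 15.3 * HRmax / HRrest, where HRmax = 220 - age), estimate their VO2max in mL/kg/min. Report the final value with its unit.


HRmax = 220 - 27 = 193 bpm
Ratio = HRmax / HRrest = 193 / 70 = 2.7571
VO2max = 15.3 * 2.7571 = 42.18 mL/kg/min

42.18 mL/kg/min


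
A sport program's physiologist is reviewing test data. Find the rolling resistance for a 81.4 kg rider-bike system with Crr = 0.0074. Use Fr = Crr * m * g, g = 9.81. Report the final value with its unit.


m * g = 81.4 * 9.81 = 798.534 N
Fr = 0.0074 * 798.534 = 5.909 N

5.909 N


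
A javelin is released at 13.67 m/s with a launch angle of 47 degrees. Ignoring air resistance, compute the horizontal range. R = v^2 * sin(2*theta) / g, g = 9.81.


Launch speed squared = 186.8689
sin(2 * 47 deg) = 0.997564
Range = 186.8689 * 0.997564 / 9.81
= 19.002 m

19.002 m


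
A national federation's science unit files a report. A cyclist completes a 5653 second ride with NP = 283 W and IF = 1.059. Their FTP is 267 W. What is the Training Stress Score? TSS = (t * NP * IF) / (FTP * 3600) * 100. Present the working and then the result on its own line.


t * NP * IF = 5653 * 283 * 1.059 = 1694187.141
FTP * 3600 = 961200
TSS = (1694187.141 / 961200) * 100 = 176.26

176.26 TSS


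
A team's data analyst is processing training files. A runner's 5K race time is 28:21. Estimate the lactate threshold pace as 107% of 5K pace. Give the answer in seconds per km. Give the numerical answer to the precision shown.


Total race time = 28*60 + 21 = 1701 seconds
5K pace = 1701 / 5 = 340.2 sec/km
LT pace = 340.2 * 1.07 = 364.01 sec/km

364.01 s/km


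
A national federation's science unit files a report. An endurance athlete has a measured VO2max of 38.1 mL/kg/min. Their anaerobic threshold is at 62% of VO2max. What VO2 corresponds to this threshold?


Anaerobic threshold VO2 = VO2max * 62%
= 38.1 * 0.62
= 23.62 mL/kg/min

23.62 mL/kg/min


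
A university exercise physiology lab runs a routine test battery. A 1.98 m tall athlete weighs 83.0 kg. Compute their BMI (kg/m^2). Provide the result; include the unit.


height^2 = 3.9204 m^2
BMI = 83.0 / 3.9204 = 21.17 kg/m^2

21.17 kg/m^2


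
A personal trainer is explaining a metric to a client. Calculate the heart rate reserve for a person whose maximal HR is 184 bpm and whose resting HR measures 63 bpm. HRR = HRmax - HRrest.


HRmax = 184 bpm
HRrest = 63 bpm
HRR = 184 - 63 = 121 bpm

121 bpm


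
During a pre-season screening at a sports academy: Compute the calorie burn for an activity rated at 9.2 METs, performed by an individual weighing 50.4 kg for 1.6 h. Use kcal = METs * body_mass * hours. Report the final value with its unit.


Product of METs and mass = 9.2 * 50.4 = 463.68
Total kcal = 463.68 * 1.6 = 741.89 kcal

741.89 kcal


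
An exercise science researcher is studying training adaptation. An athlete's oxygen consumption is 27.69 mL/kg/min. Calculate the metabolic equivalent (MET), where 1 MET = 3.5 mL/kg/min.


MET = VO2 / 3.5
= 27.69 / 3.5
= 7.91 METs

7.91 METs


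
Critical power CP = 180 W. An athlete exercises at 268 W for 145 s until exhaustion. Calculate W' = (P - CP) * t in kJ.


P - CP = 268 - 180 = 88 W
W' = 88 * 145 = 12760 J
= 12760 / 1000 = 12.76 kJ

12.76 kJ


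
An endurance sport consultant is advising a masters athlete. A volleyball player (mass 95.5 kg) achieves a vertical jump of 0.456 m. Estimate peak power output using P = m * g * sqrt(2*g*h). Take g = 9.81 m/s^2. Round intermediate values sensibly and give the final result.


2 * g * h = 2 * 9.81 * 0.456 = 8.94672
sqrt(8.94672) = 2.991107 m/s
P = 95.5 * 9.81 * 2.991107 = 2802.23 W

2802.23 W


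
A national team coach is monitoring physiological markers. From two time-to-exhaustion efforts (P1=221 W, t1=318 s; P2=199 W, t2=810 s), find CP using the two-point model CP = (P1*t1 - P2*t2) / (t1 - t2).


Work in trial 1 = 70278 J
Work in trial 2 = 161190 J
Delta work = -90912 J
Delta time = -492 s
CP = -90912 / -492 = 184.78 W

184.78 W


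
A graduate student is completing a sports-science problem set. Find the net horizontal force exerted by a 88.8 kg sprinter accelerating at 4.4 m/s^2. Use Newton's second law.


Newton's second law: F = m * a
F = 88.8 * 4.4 = 390.72 N

390.72 N


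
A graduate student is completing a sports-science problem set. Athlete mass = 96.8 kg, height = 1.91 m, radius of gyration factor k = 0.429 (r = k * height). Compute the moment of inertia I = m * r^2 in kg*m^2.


r = k * height = 0.429 * 1.91 = 0.81939 m
r^2 = 0.81939^2 = 0.6714
I = 96.8 * 0.6714 = 64.992 kg*m^2

64.992 kg*m^2


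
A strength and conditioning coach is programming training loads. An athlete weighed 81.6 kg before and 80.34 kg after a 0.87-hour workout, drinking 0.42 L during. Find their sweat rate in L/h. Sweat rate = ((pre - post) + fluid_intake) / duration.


Body mass change = 1.26 kg
Total sweat loss = 1.26 + 0.42 = 1.68 L
Rate = 1.68 / 0.87 = 1.931 L/h

1.931 L/h


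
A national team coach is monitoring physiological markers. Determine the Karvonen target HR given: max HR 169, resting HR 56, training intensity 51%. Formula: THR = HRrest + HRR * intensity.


HRR = HRmax - HRrest = 169 - 56 = 113
THR = 56 + 113 * 0.51
= 113.63 bpm

113.63 bpm


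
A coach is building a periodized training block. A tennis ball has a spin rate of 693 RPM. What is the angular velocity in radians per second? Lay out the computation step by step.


Convert RPM to rad/s: multiply by 2*pi and divide by 60
omega = 693 * 2 * pi / 60
= 72.571 rad/s

72.571 rad/s


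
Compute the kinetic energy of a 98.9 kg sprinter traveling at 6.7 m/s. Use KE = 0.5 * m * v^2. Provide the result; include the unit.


Velocity squared = 44.89
KE = 0.5 * 98.9 * 44.89 = 2219.81 J

2219.81 J


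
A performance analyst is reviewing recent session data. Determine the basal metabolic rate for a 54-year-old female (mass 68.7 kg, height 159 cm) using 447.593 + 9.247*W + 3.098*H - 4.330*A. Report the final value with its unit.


BMR = 447.593 + 9.247*68.7 + 3.098*159 - 4.330*54
= 1341.62 kcal/day

1341.62 kcal/day


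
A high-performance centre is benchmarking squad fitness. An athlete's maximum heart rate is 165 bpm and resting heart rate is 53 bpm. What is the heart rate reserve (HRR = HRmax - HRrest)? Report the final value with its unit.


HRR = HRmax - HRrest
= 165 - 53
= 112 bpm

112 bpm


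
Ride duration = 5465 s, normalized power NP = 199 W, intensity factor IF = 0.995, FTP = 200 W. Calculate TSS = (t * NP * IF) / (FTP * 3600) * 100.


Numerator = 5465 * 199 * 0.995 = 1082097.325
Denominator = 200 * 3600 = 720000
TSS = 1082097.325 / 720000 * 100
= 150.29

150.29 TSS


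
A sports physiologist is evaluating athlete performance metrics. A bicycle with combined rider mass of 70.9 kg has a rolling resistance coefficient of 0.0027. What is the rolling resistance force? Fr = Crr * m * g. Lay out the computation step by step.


Fr = 0.0027 * 70.9 * 9.81
= 0.19143 * 9.81
= 1.878 N

1.878 N


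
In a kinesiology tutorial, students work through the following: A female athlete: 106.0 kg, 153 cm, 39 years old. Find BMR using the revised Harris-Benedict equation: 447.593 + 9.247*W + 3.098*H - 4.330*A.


Intercept = 447.593
Weight contribution = 9.247 * 106.0 = 980.182
Height contribution = 3.098 * 153 = 473.994
Age contribution = 4.33 * 39 = 168.87
BMR = 447.593 + 980.182 + 473.994 - 168.87
= 1732.9 kcal/day

1732.9 kcal/day


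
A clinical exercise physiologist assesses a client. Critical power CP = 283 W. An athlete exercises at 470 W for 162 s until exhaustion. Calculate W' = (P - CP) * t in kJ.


P - CP = 470 - 283 = 187 W
W' = 187 * 162 = 30294 J
= 30294 / 1000 = 30.294 kJ

30.294 kJ


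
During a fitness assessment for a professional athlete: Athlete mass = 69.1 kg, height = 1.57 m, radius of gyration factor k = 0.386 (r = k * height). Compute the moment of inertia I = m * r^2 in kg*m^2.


r = k * height = 0.386 * 1.57 = 0.60602 m
r^2 = 0.60602^2 = 0.36726
I = 69.1 * 0.36726 = 25.378 kg*m^2

25.378 kg*m^2


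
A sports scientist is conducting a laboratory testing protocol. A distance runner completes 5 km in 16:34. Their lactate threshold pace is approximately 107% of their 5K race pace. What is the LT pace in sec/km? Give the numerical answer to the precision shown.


Convert to seconds: 16 min 34 s = 994 s
Pace per km = 994 / 5 = 198.8 s/km
LT pace = 198.8 * 1.07 = 212.72 s/km

212.72 s/km


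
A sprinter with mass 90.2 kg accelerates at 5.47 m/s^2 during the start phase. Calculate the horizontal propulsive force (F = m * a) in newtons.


F = m * a
= 90.2 * 5.47
= 493.39 N

493.39 N


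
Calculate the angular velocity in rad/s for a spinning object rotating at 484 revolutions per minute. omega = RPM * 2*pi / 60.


omega = RPM * 2*pi / 60
= 484 * 6.28318531 / 60
= 50.684 rad/s

50.684 rad/s


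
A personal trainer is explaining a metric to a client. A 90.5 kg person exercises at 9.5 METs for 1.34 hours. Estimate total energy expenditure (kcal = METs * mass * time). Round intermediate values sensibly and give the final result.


Energy = METs * mass(kg) * time(h)
= 9.5 * 90.5 * 1.34
= 1152.07 kcal

1152.07 kcal


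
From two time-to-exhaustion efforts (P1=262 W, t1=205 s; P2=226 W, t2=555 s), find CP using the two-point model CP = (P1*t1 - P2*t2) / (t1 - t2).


Work in trial 1 = 53710 J
Work in trial 2 = 125430 J
Delta work = -71720 J
Delta time = -350 s
CP = -71720 / -350 = 204.91 W

204.91 W


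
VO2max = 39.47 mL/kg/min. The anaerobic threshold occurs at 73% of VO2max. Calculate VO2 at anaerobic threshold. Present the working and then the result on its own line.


AT fraction = 73 / 100 = 0.73
AT VO2 = 39.47 * 0.73
= 28.81 mL/kg/min

28.81 mL/kg/min


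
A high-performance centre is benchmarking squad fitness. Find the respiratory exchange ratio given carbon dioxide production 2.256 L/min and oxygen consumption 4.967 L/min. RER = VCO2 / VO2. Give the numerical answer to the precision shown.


VCO2 = 2.256 L/min
VO2 = 4.967 L/min
RER = 2.256 / 4.967 = 0.4542

0.4542


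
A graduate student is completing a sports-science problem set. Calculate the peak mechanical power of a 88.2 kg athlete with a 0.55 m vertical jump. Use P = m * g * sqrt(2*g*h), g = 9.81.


First, sqrt(2gh) = sqrt(2 * 9.81 * 0.55)
= sqrt(10.791) = 3.284966 m/s
Power = 88.2 * 9.81 * 3.284966 = 2842.29 W

2842.29 W


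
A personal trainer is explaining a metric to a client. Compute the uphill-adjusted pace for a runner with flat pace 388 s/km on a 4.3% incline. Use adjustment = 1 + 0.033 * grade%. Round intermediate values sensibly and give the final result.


Adjustment factor = 1 + 0.033 * 4.3 = 1.1419
Grade-adjusted pace = 388 * 1.1419 = 443.06 s/km

443.06 s/km


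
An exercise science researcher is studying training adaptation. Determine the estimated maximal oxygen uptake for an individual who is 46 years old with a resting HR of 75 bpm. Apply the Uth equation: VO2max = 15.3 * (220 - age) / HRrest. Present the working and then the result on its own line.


HRmax = 220 - 46 = 174
VO2max = 15.3 * (174 / 75)
= 15.3 * 2.32
= 35.5 mL/kg/min

35.5 mL/kg/min


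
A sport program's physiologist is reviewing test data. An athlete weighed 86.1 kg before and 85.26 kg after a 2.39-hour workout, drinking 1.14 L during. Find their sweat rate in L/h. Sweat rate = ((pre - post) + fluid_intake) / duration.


Body mass change = 0.84 kg
Total sweat loss = 0.84 + 1.14 = 1.98 L
Rate = 1.98 / 2.39 = 0.828 L/h

0.828 L/h


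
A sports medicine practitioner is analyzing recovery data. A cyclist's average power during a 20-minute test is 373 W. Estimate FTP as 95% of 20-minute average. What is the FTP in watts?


FTP = 20-min power * 0.95
= 373 * 0.95
= 354.35 W

354.35 W


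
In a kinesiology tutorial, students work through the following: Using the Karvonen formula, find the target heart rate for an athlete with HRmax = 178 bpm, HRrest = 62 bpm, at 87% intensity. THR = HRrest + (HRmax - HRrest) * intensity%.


HRR = 178 - 62 = 116
THR = 62 + 116 * 0.87
= 62 + 100.92
= 162.92 bpm

162.92 bpm


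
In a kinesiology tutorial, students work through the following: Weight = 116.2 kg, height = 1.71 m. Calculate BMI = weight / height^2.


height^2 = 1.71^2 = 2.9241
BMI = 116.2 / 2.9241 = 39.74 kg/m^2

39.74 kg/m^2


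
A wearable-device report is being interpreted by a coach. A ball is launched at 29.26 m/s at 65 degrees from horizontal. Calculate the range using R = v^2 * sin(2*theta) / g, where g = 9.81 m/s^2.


sin(2 * 65) = sin(130) = 0.766044
v^2 = 29.26^2 = 856.1476
R = 856.1476 * 0.766044 / 9.81
= 66.855 m

66.855 m


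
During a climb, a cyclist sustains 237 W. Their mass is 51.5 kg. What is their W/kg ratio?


Power-to-weight = 237 W / 51.5 kg
= 4.602 W/kg

4.602 W/kg


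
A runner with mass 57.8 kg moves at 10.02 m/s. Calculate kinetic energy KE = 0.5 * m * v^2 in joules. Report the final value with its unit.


v^2 = 10.02^2 = 100.4004
KE = 0.5 * 57.8 * 100.4004
= 2901.57 J

2901.57 J


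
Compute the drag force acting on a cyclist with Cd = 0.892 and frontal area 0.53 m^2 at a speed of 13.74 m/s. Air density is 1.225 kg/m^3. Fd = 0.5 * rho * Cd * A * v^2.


Step 1: v^2 = 188.7876
Step 2: Fd = 0.5 * 1.225 * 0.892 * 0.53 * 188.7876
= 54.666 N

54.666 N


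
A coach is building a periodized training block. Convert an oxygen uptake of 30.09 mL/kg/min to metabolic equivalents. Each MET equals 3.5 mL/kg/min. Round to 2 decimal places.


One MET = 3.5 mL/kg/min
Number of METs = 30.09 / 3.5
= 8.6 METs

8.6 METs


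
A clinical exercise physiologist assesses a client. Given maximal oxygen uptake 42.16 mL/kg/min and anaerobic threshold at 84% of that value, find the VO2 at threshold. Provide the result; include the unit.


Percentage as decimal = 0.84
VO2 at AT = 42.16 * 0.84 = 35.41 mL/kg/min

35.41 mL/kg/min


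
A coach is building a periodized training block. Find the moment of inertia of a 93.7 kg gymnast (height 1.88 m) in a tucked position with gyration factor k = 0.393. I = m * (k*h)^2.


Radius of gyration = 0.393 * 1.88 = 0.73884 m
I = 93.7 * 0.73884^2
= 93.7 * 0.545885
= 51.149 kg*m^2

51.149 kg*m^2


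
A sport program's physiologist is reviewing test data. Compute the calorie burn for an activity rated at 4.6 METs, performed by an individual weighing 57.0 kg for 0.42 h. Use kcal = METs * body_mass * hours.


Product of METs and mass = 4.6 * 57.0 = 262.2
Total kcal = 262.2 * 0.42 = 110.12 kcal

110.12 kcal


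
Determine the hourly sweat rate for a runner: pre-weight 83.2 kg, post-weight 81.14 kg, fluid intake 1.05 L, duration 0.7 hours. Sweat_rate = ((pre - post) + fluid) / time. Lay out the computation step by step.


Mass lost = 83.2 - 81.14 = 2.06 kg
Add fluid consumed: 2.06 + 1.05 = 3.11 L total sweat
Sweat rate = 3.11 / 0.7 = 4.443 L/h

4.443 L/h


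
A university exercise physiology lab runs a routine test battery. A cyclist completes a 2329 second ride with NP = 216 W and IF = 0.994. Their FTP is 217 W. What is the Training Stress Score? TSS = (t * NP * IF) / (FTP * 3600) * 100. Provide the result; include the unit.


t * NP * IF = 2329 * 216 * 0.994 = 500045.616
FTP * 3600 = 781200
TSS = (500045.616 / 781200) * 100 = 64.01

64.01 TSS


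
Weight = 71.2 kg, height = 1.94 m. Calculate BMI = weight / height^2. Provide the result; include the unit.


height^2 = 1.94^2 = 3.7636
BMI = 71.2 / 3.7636 = 18.92 kg/m^2

18.92 kg/m^2


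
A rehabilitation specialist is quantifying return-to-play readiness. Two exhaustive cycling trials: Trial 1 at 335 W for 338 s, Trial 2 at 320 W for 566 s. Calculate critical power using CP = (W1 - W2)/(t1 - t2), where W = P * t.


W1 = 335 * 338 = 113230 J
W2 = 320 * 566 = 181120 J
CP = (113230 - 181120) / (338 - 566)
= -67890 / -228
= 297.76 W

297.76 W


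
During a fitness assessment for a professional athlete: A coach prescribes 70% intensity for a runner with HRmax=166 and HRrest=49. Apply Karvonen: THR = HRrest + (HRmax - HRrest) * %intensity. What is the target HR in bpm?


Heart rate reserve = 166 - 49 = 117
Intensity fraction = 70 / 100 = 0.7
THR = 49 + 117 * 0.7 = 130.9 bpm

130.9 bpm


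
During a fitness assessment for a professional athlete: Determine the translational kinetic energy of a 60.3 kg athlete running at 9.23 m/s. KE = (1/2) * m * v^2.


KE = 0.5 * m * v^2
= 0.5 * 60.3 * 9.23^2
= 0.5 * 60.3 * 85.1929
= 2568.57 J

2568.57 J


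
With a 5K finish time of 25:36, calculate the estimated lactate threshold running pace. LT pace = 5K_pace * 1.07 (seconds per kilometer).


Race duration = 1536 s for 5 km
Average pace = 1536 / 5 = 307.2 s/km
LT pace = 307.2 * 1.07
= 328.7 s/km

328.7 s/km


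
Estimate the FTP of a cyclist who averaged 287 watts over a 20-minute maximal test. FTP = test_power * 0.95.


FTP = 287 * 0.95 = 272.65 W

272.65 W


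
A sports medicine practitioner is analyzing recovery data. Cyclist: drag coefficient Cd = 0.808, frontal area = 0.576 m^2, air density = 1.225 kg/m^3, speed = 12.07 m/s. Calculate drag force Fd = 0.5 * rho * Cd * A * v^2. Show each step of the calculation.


v^2 = 12.07^2 = 145.6849
Fd = 0.5 * 1.225 * 0.808 * 0.576 * 145.6849
= 41.529 N

41.529 N


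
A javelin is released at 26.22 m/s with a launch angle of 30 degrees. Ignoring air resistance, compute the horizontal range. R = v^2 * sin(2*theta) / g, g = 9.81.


Launch speed squared = 687.4884
sin(2 * 30 deg) = 0.866025
Range = 687.4884 * 0.866025 / 9.81
= 60.691 m

60.691 m


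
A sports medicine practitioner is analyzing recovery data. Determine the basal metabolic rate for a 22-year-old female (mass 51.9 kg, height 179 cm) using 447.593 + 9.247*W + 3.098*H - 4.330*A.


BMR = 447.593 + 9.247*51.9 + 3.098*179 - 4.330*22
= 1386.79 kcal/day

1386.79 kcal/day


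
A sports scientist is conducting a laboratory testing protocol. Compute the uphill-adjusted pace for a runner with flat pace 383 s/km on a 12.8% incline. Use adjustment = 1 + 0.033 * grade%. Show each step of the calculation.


Adjustment factor = 1 + 0.033 * 12.8 = 1.4224
Grade-adjusted pace = 383 * 1.4224 = 544.78 s/km

544.78 s/km


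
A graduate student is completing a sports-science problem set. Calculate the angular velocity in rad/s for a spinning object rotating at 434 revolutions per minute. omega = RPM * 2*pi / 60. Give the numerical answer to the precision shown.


omega = RPM * 2*pi / 60
= 434 * 6.28318531 / 60
= 45.448 rad/s

45.448 rad/s


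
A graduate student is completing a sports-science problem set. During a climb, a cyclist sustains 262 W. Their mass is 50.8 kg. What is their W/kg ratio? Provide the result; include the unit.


Power-to-weight = 262 W / 50.8 kg
= 5.157 W/kg

5.157 W/kg


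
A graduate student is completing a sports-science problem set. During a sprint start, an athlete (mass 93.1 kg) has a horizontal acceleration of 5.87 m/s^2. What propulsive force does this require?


Propulsive force = mass * acceleration
= 93.1 kg * 5.87 m/s^2
= 546.5 N

546.5 N


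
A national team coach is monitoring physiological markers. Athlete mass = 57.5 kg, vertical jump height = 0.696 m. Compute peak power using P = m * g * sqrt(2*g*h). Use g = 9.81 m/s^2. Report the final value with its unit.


sqrt(2 * 9.81 * 0.696) = sqrt(13.65552) = 3.695338 m/s
P = 57.5 * 9.81 * 3.695338
= 2084.45 W

2084.45 W


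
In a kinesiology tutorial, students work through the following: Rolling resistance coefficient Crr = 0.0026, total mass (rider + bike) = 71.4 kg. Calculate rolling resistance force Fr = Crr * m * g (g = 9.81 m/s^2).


Fr = Crr * m * g
= 0.0026 * 71.4 * 9.81
= 1.821 N

1.821 N


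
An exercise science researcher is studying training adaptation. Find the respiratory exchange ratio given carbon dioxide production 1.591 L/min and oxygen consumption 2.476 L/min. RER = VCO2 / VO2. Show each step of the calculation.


VCO2 = 1.591 L/min
VO2 = 2.476 L/min
RER = 1.591 / 2.476 = 0.6426

0.6426


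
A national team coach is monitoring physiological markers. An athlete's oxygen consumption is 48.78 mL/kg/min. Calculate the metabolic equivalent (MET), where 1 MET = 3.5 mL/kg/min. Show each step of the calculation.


MET = VO2 / 3.5
= 48.78 / 3.5
= 13.94 METs

13.94 METs


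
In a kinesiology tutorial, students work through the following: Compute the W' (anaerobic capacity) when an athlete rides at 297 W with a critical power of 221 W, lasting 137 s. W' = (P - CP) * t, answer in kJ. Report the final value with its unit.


Above-CP power = 76 W
Duration = 137 s
W' = 76 * 137 = 10412 J
Convert: 10412 / 1000 = 10.412 kJ

10.412 kJ


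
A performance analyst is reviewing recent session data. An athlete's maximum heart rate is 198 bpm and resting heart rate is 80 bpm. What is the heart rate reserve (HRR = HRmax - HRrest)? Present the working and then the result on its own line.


HRR = HRmax - HRrest
= 198 - 80
= 118 bpm

118 bpm


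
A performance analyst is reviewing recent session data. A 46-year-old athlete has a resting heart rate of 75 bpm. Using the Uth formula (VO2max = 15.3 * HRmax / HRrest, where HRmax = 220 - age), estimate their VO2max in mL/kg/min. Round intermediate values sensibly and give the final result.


HRmax = 220 - 46 = 174 bpm
Ratio = HRmax / HRrest = 174 / 75 = 2.32
VO2max = 15.3 * 2.32 = 35.5 mL/kg/min

35.5 mL/kg/min


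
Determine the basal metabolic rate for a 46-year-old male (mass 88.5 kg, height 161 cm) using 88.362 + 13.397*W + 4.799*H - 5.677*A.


BMR = 88.362 + 13.397*88.5 + 4.799*161 - 5.677*46
= 1785.49 kcal/day

1785.49 kcal/day


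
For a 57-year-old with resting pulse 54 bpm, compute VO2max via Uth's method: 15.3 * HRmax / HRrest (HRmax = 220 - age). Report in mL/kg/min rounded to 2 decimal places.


Step 1: HRmax = 220 - 57 = 163 bpm
Step 2: Ratio = 163 / 54 = 3.0185
Step 3: VO2max = 15.3 * 3.0185 = 46.18 mL/kg/min

46.18 mL/kg/min


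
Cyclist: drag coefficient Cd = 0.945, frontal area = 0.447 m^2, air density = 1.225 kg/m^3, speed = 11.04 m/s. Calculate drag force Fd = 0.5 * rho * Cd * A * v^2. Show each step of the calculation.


v^2 = 11.04^2 = 121.8816
Fd = 0.5 * 1.225 * 0.945 * 0.447 * 121.8816
= 31.534 N

31.534 N


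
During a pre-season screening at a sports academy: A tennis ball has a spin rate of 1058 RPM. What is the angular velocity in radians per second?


Convert RPM to rad/s: multiply by 2*pi and divide by 60
omega = 1058 * 2 * pi / 60
= 110.794 rad/s

110.794 rad/s


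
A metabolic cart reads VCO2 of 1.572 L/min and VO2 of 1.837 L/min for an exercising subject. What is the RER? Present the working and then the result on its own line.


RER = VCO2 / VO2 = 1.572 / 1.837 = 0.8557

0.8557


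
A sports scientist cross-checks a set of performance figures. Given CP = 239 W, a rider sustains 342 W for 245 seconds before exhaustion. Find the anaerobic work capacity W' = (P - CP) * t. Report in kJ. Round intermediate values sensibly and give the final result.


Excess power = 342 - 239 = 103 W
Work above CP = 103 * 245 = 25235 J
W' = 25.235 kJ

25.235 kJ


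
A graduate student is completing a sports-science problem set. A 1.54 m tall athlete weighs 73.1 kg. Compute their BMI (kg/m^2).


height^2 = 2.3716 m^2
BMI = 73.1 / 2.3716 = 30.82 kg/m^2

30.82 kg/m^2


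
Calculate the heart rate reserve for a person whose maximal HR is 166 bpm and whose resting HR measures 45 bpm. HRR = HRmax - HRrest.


HRmax = 166 bpm
HRrest = 45 bpm
HRR = 166 - 45 = 121 bpm

121 bpm


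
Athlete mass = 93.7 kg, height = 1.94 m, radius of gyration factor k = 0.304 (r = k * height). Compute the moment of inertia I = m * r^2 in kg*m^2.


r = k * height = 0.304 * 1.94 = 0.58976 m
r^2 = 0.58976^2 = 0.347817
I = 93.7 * 0.347817 = 32.59 kg*m^2

32.59 kg*m^2


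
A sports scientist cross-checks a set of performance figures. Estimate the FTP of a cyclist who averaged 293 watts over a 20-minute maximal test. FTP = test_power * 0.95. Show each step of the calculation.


FTP = 293 * 0.95 = 278.35 W

278.35 W


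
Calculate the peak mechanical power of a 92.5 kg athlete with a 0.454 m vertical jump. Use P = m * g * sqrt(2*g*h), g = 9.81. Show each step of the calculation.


First, sqrt(2gh) = sqrt(2 * 9.81 * 0.454)
= sqrt(8.90748) = 2.98454 m/s
Power = 92.5 * 9.81 * 2.98454 = 2708.25 W

2708.25 W


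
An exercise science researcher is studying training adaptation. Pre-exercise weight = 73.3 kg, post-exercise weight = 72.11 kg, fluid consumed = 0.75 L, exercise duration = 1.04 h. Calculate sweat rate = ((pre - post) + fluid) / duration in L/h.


Weight loss = 73.3 - 72.11 = 1.19 kg (approx L)
Total sweat = 1.19 + 0.75 = 1.94 L
Sweat rate = 1.94 / 1.04 = 1.865 L/h

1.865 L/h


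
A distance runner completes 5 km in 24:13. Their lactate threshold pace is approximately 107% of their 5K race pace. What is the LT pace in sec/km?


Convert to seconds: 24 min 13 s = 1453 s
Pace per km = 1453 / 5 = 290.6 s/km
LT pace = 290.6 * 1.07 = 310.94 s/km

310.94 s/km


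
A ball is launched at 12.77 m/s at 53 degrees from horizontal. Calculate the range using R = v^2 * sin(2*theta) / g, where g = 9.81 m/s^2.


sin(2 * 53) = sin(106) = 0.961262
v^2 = 12.77^2 = 163.0729
R = 163.0729 * 0.961262 / 9.81
= 15.979 m

15.979 m


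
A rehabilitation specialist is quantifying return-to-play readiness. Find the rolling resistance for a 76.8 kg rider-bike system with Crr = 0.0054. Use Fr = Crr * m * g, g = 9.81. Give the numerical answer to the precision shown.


m * g = 76.8 * 9.81 = 753.408 N
Fr = 0.0054 * 753.408 = 4.068 N

4.068 N


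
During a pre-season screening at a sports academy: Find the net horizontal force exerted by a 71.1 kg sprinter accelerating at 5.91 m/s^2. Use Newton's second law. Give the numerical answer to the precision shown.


Newton's second law: F = m * a
F = 71.1 * 5.91 = 420.2 N

420.2 N


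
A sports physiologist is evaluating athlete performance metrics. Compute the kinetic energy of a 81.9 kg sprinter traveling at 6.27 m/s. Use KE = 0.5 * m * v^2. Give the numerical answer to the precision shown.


Velocity squared = 39.3129
KE = 0.5 * 81.9 * 39.3129 = 1609.86 J

1609.86 J


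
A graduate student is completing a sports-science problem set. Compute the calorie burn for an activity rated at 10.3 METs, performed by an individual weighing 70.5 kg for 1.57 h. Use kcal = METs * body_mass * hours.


Product of METs and mass = 10.3 * 70.5 = 726.15
Total kcal = 726.15 * 1.57 = 1140.06 kcal

1140.06 kcal


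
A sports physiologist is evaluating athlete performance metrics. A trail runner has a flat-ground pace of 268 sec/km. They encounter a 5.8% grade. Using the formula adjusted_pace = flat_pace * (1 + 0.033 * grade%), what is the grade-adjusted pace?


Grade factor = 1 + 0.033 * 5.8 = 1.1914
Adjusted = 268 * 1.1914 = 319.3 sec/km

319.3 s/km


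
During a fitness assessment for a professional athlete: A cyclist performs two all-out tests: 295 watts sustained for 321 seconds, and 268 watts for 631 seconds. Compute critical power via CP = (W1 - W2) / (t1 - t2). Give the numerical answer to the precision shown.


W1 = P1 * t1 = 295 * 321 = 94695 J
W2 = P2 * t2 = 268 * 631 = 169108 J
CP = (94695 - 169108) / (321 - 631)
= 240.04 W

240.04 W


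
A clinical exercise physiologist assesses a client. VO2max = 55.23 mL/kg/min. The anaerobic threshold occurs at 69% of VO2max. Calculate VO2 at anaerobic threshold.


AT fraction = 69 / 100 = 0.69
AT VO2 = 55.23 * 0.69
= 38.11 mL/kg/min

38.11 mL/kg/min


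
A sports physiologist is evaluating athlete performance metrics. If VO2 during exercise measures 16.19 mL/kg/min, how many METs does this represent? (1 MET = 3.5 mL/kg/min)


METs = VO2 / 3.5 = 16.19 / 3.5 = 4.63

4.63 METs


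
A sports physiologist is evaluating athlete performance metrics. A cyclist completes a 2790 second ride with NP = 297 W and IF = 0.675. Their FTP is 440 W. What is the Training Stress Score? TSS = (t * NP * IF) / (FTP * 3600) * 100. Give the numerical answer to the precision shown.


t * NP * IF = 2790 * 297 * 0.675 = 559325.25
FTP * 3600 = 1584000
TSS = (559325.25 / 1584000) * 100 = 35.31

35.31 TSS


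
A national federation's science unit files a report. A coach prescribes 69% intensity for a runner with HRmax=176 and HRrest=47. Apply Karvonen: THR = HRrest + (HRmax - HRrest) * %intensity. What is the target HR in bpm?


Heart rate reserve = 176 - 47 = 129
Intensity fraction = 69 / 100 = 0.69
THR = 47 + 129 * 0.69 = 136.01 bpm

136.01 bpm


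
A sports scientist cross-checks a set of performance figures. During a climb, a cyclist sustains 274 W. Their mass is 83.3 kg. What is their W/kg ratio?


Power-to-weight = 274 W / 83.3 kg
= 3.289 W/kg

3.289 W/kg


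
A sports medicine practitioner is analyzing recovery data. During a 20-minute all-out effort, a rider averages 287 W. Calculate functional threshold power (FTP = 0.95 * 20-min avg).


FTP = 0.95 * 287
= 272.65 W

272.65 W


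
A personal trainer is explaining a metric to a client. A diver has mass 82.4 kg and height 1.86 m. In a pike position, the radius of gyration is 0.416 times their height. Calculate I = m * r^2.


r = 0.416 * 1.86 = 0.77376 m
I = m * r^2 = 82.4 * 0.598705 = 49.333 kg*m^2

49.333 kg*m^2
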